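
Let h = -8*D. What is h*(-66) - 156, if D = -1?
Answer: -684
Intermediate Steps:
h = 8 (h = -8*(-1) = 8)
h*(-66) - 156 = 8*(-66) - 156 = -528 - 156 = -684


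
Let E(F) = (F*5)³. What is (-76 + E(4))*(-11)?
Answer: -87164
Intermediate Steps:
E(F) = 125*F³ (E(F) = (5*F)³ = 125*F³)
(-76 + E(4))*(-11) = (-76 + 125*4³)*(-11) = (-76 + 125*64)*(-11) = (-76 + 8000)*(-11) = 7924*(-11) = -87164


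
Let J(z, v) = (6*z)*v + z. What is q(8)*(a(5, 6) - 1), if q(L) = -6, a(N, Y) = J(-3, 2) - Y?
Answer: 276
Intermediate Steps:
J(z, v) = z + 6*v*z (J(z, v) = 6*v*z + z = z + 6*v*z)
a(N, Y) = -39 - Y (a(N, Y) = -3*(1 + 6*2) - Y = -3*(1 + 12) - Y = -3*13 - Y = -39 - Y)
q(8)*(a(5, 6) - 1) = -6*((-39 - 1*6) - 1) = -6*((-39 - 6) - 1) = -6*(-45 - 1) = -6*(-46) = 276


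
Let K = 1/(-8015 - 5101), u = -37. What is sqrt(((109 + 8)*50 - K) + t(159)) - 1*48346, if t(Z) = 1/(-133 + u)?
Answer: -48346 + sqrt(1817758194542805)/557430 ≈ -48270.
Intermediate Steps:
K = -1/13116 (K = 1/(-13116) = -1/13116 ≈ -7.6243e-5)
t(Z) = -1/170 (t(Z) = 1/(-133 - 37) = 1/(-170) = -1/170)
sqrt(((109 + 8)*50 - K) + t(159)) - 1*48346 = sqrt(((109 + 8)*50 - 1*(-1/13116)) - 1/170) - 1*48346 = sqrt((117*50 + 1/13116) - 1/170) - 48346 = sqrt((5850 + 1/13116) - 1/170) - 48346 = sqrt(76728601/13116 - 1/170) - 48346 = sqrt(6521924527/1114860) - 48346 = sqrt(1817758194542805)/557430 - 48346 = -48346 + sqrt(1817758194542805)/557430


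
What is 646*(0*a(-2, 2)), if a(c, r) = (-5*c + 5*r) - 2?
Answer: 0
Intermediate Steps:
a(c, r) = -2 - 5*c + 5*r
646*(0*a(-2, 2)) = 646*(0*(-2 - 5*(-2) + 5*2)) = 646*(0*(-2 + 10 + 10)) = 646*(0*18) = 646*0 = 0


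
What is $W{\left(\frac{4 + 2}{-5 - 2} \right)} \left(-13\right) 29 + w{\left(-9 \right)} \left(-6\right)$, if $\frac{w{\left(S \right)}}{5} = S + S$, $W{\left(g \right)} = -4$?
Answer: $2048$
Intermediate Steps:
$w{\left(S \right)} = 10 S$ ($w{\left(S \right)} = 5 \left(S + S\right) = 5 \cdot 2 S = 10 S$)
$W{\left(\frac{4 + 2}{-5 - 2} \right)} \left(-13\right) 29 + w{\left(-9 \right)} \left(-6\right) = \left(-4\right) \left(-13\right) 29 + 10 \left(-9\right) \left(-6\right) = 52 \cdot 29 - -540 = 1508 + 540 = 2048$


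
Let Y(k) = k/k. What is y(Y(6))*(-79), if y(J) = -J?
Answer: 79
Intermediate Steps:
Y(k) = 1
y(Y(6))*(-79) = -1*1*(-79) = -1*(-79) = 79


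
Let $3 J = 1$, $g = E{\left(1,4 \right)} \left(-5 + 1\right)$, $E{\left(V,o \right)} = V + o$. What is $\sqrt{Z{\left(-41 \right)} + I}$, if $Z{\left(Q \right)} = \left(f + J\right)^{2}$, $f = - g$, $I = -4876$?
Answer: $\frac{i \sqrt{40163}}{3} \approx 66.802 i$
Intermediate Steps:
$g = -20$ ($g = \left(1 + 4\right) \left(-5 + 1\right) = 5 \left(-4\right) = -20$)
$J = \frac{1}{3}$ ($J = \frac{1}{3} \cdot 1 = \frac{1}{3} \approx 0.33333$)
$f = 20$ ($f = \left(-1\right) \left(-20\right) = 20$)
$Z{\left(Q \right)} = \frac{3721}{9}$ ($Z{\left(Q \right)} = \left(20 + \frac{1}{3}\right)^{2} = \left(\frac{61}{3}\right)^{2} = \frac{3721}{9}$)
$\sqrt{Z{\left(-41 \right)} + I} = \sqrt{\frac{3721}{9} - 4876} = \sqrt{- \frac{40163}{9}} = \frac{i \sqrt{40163}}{3}$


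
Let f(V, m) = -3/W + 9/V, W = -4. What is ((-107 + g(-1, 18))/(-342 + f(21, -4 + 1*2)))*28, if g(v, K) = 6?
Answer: 79184/9543 ≈ 8.2976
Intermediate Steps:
f(V, m) = ¾ + 9/V (f(V, m) = -3/(-4) + 9/V = -3*(-¼) + 9/V = ¾ + 9/V)
((-107 + g(-1, 18))/(-342 + f(21, -4 + 1*2)))*28 = ((-107 + 6)/(-342 + (¾ + 9/21)))*28 = -101/(-342 + (¾ + 9*(1/21)))*28 = -101/(-342 + (¾ + 3/7))*28 = -101/(-342 + 33/28)*28 = -101/(-9543/28)*28 = -101*(-28/9543)*28 = (2828/9543)*28 = 79184/9543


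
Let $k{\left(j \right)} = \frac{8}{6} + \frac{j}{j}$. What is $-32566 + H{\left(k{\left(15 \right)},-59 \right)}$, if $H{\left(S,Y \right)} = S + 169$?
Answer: $- \frac{97184}{3} \approx -32395.0$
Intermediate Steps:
$k{\left(j \right)} = \frac{7}{3}$ ($k{\left(j \right)} = 8 \cdot \frac{1}{6} + 1 = \frac{4}{3} + 1 = \frac{7}{3}$)
$H{\left(S,Y \right)} = 169 + S$
$-32566 + H{\left(k{\left(15 \right)},-59 \right)} = -32566 + \left(169 + \frac{7}{3}\right) = -32566 + \frac{514}{3} = - \frac{97184}{3}$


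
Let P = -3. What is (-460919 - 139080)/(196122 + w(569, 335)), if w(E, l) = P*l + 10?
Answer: -599999/195127 ≈ -3.0749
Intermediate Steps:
w(E, l) = 10 - 3*l (w(E, l) = -3*l + 10 = 10 - 3*l)
(-460919 - 139080)/(196122 + w(569, 335)) = (-460919 - 139080)/(196122 + (10 - 3*335)) = -599999/(196122 + (10 - 1005)) = -599999/(196122 - 995) = -599999/195127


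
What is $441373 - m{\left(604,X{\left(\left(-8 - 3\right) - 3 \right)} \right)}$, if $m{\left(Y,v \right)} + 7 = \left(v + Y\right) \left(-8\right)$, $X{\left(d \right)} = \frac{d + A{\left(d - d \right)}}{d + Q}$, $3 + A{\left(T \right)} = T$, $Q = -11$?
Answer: $\frac{11155436}{25} \approx 4.4622 \cdot 10^{5}$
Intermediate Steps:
$A{\left(T \right)} = -3 + T$
$X{\left(d \right)} = \frac{-3 + d}{-11 + d}$ ($X{\left(d \right)} = \frac{d + \left(-3 + \left(d - d\right)\right)}{d - 11} = \frac{d + \left(-3 + 0\right)}{-11 + d} = \frac{d - 3}{-11 + d} = \frac{-3 + d}{-11 + d}$)
$m{\left(Y,v \right)} = -7 - 8 Y - 8 v$ ($m{\left(Y,v \right)} = -7 + \left(v + Y\right) \left(-8\right) = -7 + \left(Y + v\right) \left(-8\right) = -7 - \left(8 Y + 8 v\right) = -7 - 8 Y - 8 v$)
$441373 - m{\left(604,X{\left(\left(-8 - 3\right) - 3 \right)} \right)} = 441373 - \left(-7 - 4832 - 8 \frac{-3 - 14}{-11 - 14}\right) = 441373 - \left(-7 - 4832 - 8 \frac{1}{-25} \left(-17\right)\right) = 441373 - \left(-7 - 4832 - 8 \left(\left(- \frac{1}{25}\right) \left(-17\right)\right)\right) = 441373 - \left(-7 - 4832 - \frac{136}{25}\right) = 441373 - - \frac{121111}{25} = 441373 + \frac{121111}{25} = \frac{11155436}{25}$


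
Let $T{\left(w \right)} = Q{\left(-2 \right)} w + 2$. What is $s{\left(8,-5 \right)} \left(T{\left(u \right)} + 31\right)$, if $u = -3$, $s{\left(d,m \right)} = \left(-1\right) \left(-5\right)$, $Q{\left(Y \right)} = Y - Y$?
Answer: $165$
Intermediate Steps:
$Q{\left(Y \right)} = 0$
$s{\left(d,m \right)} = 5$
$T{\left(w \right)} = 2$ ($T{\left(w \right)} = 0 w + 2 = 0 + 2 = 2$)
$s{\left(8,-5 \right)} \left(T{\left(u \right)} + 31\right) = 5 \left(2 + 31\right) = 5 \cdot 33 = 165$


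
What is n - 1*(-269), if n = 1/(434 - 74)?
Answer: 96841/360 ≈ 269.00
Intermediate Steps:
n = 1/360 ≈ 0.0027778
n - 1*(-269) = 1/360 - 1*(-269) = 1/360 + 269 = 96841/360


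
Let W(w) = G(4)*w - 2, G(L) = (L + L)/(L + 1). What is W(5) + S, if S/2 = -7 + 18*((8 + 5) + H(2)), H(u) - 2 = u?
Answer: 604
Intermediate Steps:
H(u) = 2 + u
G(L) = 2*L/(1 + L) (G(L) = (2*L)/(1 + L) = 2*L/(1 + L))
W(w) = -2 + 8*w/5 (W(w) = (2*4/(1 + 4))*w - 2 = (2*4/5)*w - 2 = (2*4*(⅕))*w - 2 = 8*w/5 - 2 = -2 + 8*w/5)
S = 598 (S = 2*(-7 + 18*((8 + 5) + (2 + 2))) = 2*(-7 + 18*(13 + 4)) = 2*(-7 + 18*17) = 2*(-7 + 306) = 2*299 = 598)
W(5) + S = (-2 + (8/5)*5) + 598 = (-2 + 8) + 598 = 6 + 598 = 604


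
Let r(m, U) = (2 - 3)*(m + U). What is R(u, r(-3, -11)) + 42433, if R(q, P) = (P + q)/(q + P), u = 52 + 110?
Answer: 42434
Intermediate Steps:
u = 162
r(m, U) = -U - m (r(m, U) = -(U + m) = -U - m)
R(q, P) = 1 (R(q, P) = (P + q)/(P + q) = 1)
R(u, r(-3, -11)) + 42433 = 1 + 42433 = 42434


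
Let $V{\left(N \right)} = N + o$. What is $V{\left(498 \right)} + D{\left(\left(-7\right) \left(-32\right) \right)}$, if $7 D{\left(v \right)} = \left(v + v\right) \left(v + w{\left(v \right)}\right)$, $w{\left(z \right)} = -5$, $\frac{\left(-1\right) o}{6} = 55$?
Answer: $14184$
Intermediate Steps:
$o = -330$ ($o = \left(-6\right) 55 = -330$)
$V{\left(N \right)} = -330 + N$ ($V{\left(N \right)} = N - 330 = -330 + N$)
$D{\left(v \right)} = \frac{2 v \left(-5 + v\right)}{7}$ ($D{\left(v \right)} = \frac{\left(v + v\right) \left(v - 5\right)}{7} = \frac{2 v \left(-5 + v\right)}{7}$)
$V{\left(498 \right)} + D{\left(\left(-7\right) \left(-32\right) \right)} = \left(-330 + 498\right) + \frac{2 \left(\left(-7\right) \left(-32\right)\right) \left(-5 - -224\right)}{7} = 168 + \frac{2}{7} \cdot 224 \left(-5 + 224\right) = 168 + \frac{2}{7} \cdot 224 \cdot 219 = 168 + 14016 = 14184$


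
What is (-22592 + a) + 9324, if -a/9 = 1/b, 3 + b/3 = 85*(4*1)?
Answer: -4471319/337 ≈ -13268.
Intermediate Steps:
b = 1011 (b = -9 + 3*(85*(4*1)) = -9 + 3*(85*4) = -9 + 3*340 = -9 + 1020 = 1011)
a = -3/337 (a = -9/1011 = -9*1/1011 = -3/337 ≈ -0.0089021)
(-22592 + a) + 9324 = (-22592 - 3/337) + 9324 = -7613507/337 + 9324 = -4471319/337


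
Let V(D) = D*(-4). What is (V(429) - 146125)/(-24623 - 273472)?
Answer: 147841/298095 ≈ 0.49595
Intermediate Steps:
V(D) = -4*D
(V(429) - 146125)/(-24623 - 273472) = (-4*429 - 146125)/(-24623 - 273472) = (-1716 - 146125)/(-298095) = -147841*(-1/298095) = 147841/298095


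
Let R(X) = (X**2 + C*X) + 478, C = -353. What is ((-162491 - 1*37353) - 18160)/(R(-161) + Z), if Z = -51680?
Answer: -54501/7888 ≈ -6.9094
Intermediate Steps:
R(X) = 478 + X**2 - 353*X (R(X) = (X**2 - 353*X) + 478 = 478 + X**2 - 353*X)
((-162491 - 1*37353) - 18160)/(R(-161) + Z) = ((-162491 - 1*37353) - 18160)/((478 + (-161)**2 - 353*(-161)) - 51680) = ((-162491 - 37353) - 18160)/((478 + 25921 + 56833) - 51680) = (-199844 - 18160)/(83232 - 51680) = -218004/31552 = -218004*1/31552 = -54501/7888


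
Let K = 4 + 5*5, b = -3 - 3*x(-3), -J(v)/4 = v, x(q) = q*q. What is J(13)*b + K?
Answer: 1589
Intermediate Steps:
x(q) = q²
J(v) = -4*v
b = -30 (b = -3 - 3*(-3)² = -3 - 3*9 = -3 - 27 = -30)
K = 29 (K = 4 + 25 = 29)
J(13)*b + K = -4*13*(-30) + 29 = -52*(-30) + 29 = 1560 + 29 = 1589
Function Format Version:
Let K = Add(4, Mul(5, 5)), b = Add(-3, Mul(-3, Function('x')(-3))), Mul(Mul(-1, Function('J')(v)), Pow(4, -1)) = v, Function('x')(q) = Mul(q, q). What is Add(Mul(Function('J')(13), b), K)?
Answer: 1589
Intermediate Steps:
Function('x')(q) = Pow(q, 2)
Function('J')(v) = Mul(-4, v)
b = -30 (b = Add(-3, Mul(-3, Pow(-3, 2))) = Add(-3, Mul(-3, 9)) = Add(-3, -27) = -30)
K = 29 (K = Add(4, 25) = 29)
Add(Mul(Function('J')(13), b), K) = Add(Mul(Mul(-4, 13), -30), 29) = Add(Mul(-52, -30), 29) = Add(1560, 29) = 1589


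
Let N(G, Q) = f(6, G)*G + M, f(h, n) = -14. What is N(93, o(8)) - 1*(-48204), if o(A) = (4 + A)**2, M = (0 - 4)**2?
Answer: 46918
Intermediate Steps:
M = 16 (M = (-4)**2 = 16)
N(G, Q) = 16 - 14*G (N(G, Q) = -14*G + 16 = 16 - 14*G)
N(93, o(8)) - 1*(-48204) = (16 - 14*93) - 1*(-48204) = (16 - 1302) + 48204 = -1286 + 48204 = 46918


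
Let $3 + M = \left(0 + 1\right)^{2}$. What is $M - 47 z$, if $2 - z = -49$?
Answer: $-2399$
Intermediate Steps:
$z = 51$ ($z = 2 - -49 = 2 + 49 = 51$)
$M = -2$ ($M = -3 + \left(0 + 1\right)^{2} = -3 + 1^{2} = -3 + 1 = -2$)
$M - 47 z = -2 - 2397 = -2399$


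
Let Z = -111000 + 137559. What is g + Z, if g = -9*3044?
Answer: -837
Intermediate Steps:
g = -27396
Z = 26559
g + Z = -27396 + 26559 = -837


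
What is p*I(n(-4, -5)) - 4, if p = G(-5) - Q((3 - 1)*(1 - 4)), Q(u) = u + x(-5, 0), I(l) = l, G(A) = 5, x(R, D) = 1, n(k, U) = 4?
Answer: 36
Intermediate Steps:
Q(u) = 1 + u (Q(u) = u + 1 = 1 + u)
p = 10 (p = 5 - (1 + (3 - 1)*(1 - 4)) = 5 - (1 + 2*(-3)) = 5 - (1 - 6) = 5 - 1*(-5) = 5 + 5 = 10)
p*I(n(-4, -5)) - 4 = 10*4 - 4 = 40 - 4 = 36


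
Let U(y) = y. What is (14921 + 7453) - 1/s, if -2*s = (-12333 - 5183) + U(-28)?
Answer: 196264727/8772 ≈ 22374.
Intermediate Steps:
s = 8772 (s = -((-12333 - 5183) - 28)/2 = -(-17516 - 28)/2 = -½*(-17544) = 8772)
(14921 + 7453) - 1/s = (14921 + 7453) - 1/8772 = 22374 - 1*1/8772 = 22374 - 1/8772 = 196264727/8772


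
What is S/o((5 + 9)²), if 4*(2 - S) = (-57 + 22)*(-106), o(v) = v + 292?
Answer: -1851/976 ≈ -1.8965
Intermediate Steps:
o(v) = 292 + v
S = -1851/2 (S = 2 - (-57 + 22)*(-106)/4 = 2 - (-35)*(-106)/4 = 2 - ¼*3710 = 2 - 1855/2 = -1851/2 ≈ -925.50)
S/o((5 + 9)²) = -1851/(2*(292 + (5 + 9)²)) = -1851/(2*(292 + 14²)) = -1851/(2*(292 + 196)) = -1851/2/488 = -1851/2*1/488 = -1851/976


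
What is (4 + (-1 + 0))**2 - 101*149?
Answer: -15040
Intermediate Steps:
(4 + (-1 + 0))**2 - 101*149 = (4 - 1)**2 - 15049 = 3**2 - 15049 = 9 - 15049 = -15040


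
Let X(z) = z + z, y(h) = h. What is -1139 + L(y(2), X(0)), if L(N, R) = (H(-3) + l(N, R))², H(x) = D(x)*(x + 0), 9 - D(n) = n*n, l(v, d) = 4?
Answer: -1123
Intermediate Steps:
X(z) = 2*z
D(n) = 9 - n² (D(n) = 9 - n*n = 9 - n²)
H(x) = x*(9 - x²) (H(x) = (9 - x²)*(x + 0) = (9 - x²)*x = x*(9 - x²))
L(N, R) = 16 (L(N, R) = (-3*(9 - 1*(-3)²) + 4)² = (-3*(9 - 1*9) + 4)² = (-3*(9 - 9) + 4)² = (-3*0 + 4)² = (0 + 4)² = 4² = 16)
-1139 + L(y(2), X(0)) = -1139 + 16 = -1123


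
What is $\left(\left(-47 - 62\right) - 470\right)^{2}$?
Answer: $335241$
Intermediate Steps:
$\left(\left(-47 - 62\right) - 470\right)^{2} = \left(-109 - 470\right)^{2} = \left(-579\right)^{2} = 335241$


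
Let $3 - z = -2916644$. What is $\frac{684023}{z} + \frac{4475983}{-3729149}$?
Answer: $- \frac{10504038702574}{10876611243403} \approx -0.96575$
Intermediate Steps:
$z = 2916647$ ($z = 3 - -2916644 = 3 + 2916644 = 2916647$)
$\frac{684023}{z} + \frac{4475983}{-3729149} = \frac{684023}{2916647} + \frac{4475983}{-3729149} = 684023 \cdot \frac{1}{2916647} + 4475983 \left(- \frac{1}{3729149}\right) = \frac{684023}{2916647} - \frac{4475983}{3729149} = - \frac{10504038702574}{10876611243403}$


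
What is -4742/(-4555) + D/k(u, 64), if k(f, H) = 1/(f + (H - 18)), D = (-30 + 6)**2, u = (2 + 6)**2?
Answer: 288609542/4555 ≈ 63361.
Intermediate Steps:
u = 64 (u = 8**2 = 64)
D = 576 (D = (-24)**2 = 576)
k(f, H) = 1/(-18 + H + f) (k(f, H) = 1/(f + (-18 + H)) = 1/(-18 + H + f))
-4742/(-4555) + D/k(u, 64) = -4742/(-4555) + 576/(1/(-18 + 64 + 64)) = -4742*(-1/4555) + 576/(1/110) = 4742/4555 + 576/(1/110) = 4742/4555 + 576*110 = 4742/4555 + 63360 = 288609542/4555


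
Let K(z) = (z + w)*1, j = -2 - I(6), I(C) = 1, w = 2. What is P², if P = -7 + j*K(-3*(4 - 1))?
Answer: 196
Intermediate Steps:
j = -3 (j = -2 - 1*1 = -2 - 1 = -3)
K(z) = 2 + z (K(z) = (z + 2)*1 = (2 + z)*1 = 2 + z)
P = 14 (P = -7 - 3*(2 - 3*(4 - 1)) = -7 - 3*(2 - 3*3) = -7 - 3*(2 - 9) = -7 - 3*(-7) = -7 + 21 = 14)
P² = 14² = 196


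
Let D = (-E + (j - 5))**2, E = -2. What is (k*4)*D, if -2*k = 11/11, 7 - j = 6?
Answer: -8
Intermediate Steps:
j = 1 (j = 7 - 1*6 = 7 - 6 = 1)
D = 4 (D = (-1*(-2) + (1 - 5))**2 = (2 - 4)**2 = (-2)**2 = 4)
k = -1/2 (k = -11/(2*11) = -1/2*1 = -1/2 ≈ -0.50000)
(k*4)*D = -1/2*4*4 = -2*4 = -8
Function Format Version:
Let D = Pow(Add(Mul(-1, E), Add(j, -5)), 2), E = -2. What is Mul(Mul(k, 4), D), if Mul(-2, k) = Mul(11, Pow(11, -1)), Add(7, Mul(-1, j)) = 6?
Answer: -8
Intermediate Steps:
j = 1 (j = Add(7, Mul(-1, 6)) = Add(7, -6) = 1)
D = 4 (D = Pow(Add(Mul(-1, -2), Add(1, -5)), 2) = Pow(Add(2, -4), 2) = Pow(-2, 2) = 4)
k = Rational(-1, 2) (k = Mul(Rational(-1, 2), Mul(11, Pow(11, -1))) = Mul(Rational(-1, 2), Mul(11, Rational(1, 11))) = Mul(Rational(-1, 2), 1) = Rational(-1, 2) ≈ -0.50000)
Mul(Mul(k, 4), D) = Mul(Mul(Rational(-1, 2), 4), 4) = Mul(-2, 4) = -8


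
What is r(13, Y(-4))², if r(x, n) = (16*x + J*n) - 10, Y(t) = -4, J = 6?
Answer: 30276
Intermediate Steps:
r(x, n) = -10 + 6*n + 16*x (r(x, n) = (16*x + 6*n) - 10 = (6*n + 16*x) - 10 = -10 + 6*n + 16*x)
r(13, Y(-4))² = (-10 + 6*(-4) + 16*13)² = (-10 - 24 + 208)² = 174² = 30276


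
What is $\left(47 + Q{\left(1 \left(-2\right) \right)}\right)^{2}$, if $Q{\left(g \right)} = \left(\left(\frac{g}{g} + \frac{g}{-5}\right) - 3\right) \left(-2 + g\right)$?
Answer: $\frac{71289}{25} \approx 2851.6$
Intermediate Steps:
$Q{\left(g \right)} = \left(-2 + g\right) \left(-2 - \frac{g}{5}\right)$ ($Q{\left(g \right)} = \left(\left(1 + g \left(- \frac{1}{5}\right)\right) - 3\right) \left(-2 + g\right) = \left(\left(1 - \frac{g}{5}\right) - 3\right) \left(-2 + g\right) = \left(-2 - \frac{g}{5}\right) \left(-2 + g\right) = \left(-2 + g\right) \left(-2 - \frac{g}{5}\right)$)
$\left(47 + Q{\left(1 \left(-2\right) \right)}\right)^{2} = \left(47 - \left(-4 + \frac{4}{5} + \frac{8}{5} \cdot 1 \left(-2\right)\right)\right)^{2} = \left(47 - \left(- \frac{36}{5} + \frac{4}{5}\right)\right)^{2} = \left(47 + \left(4 + \frac{16}{5} - \frac{4}{5}\right)\right)^{2} = \left(47 + \frac{32}{5}\right)^{2} = \left(\frac{267}{5}\right)^{2} = \frac{71289}{25}$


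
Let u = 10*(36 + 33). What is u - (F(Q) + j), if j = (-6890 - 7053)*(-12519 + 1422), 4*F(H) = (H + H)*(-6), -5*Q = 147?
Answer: -773624346/5 ≈ -1.5472e+8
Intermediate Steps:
Q = -147/5 (Q = -1/5*147 = -147/5 ≈ -29.400)
F(H) = -3*H (F(H) = ((H + H)*(-6))/4 = ((2*H)*(-6))/4 = (-12*H)/4 = -3*H)
u = 690 (u = 10*69 = 690)
j = 154725471 (j = -13943*(-11097) = 154725471)
u - (F(Q) + j) = 690 - (-3*(-147/5) + 154725471) = 690 - (441/5 + 154725471) = 690 - 1*773627796/5 = 690 - 773627796/5 = -773624346/5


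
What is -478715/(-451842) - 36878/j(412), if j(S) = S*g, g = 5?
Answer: -1959609547/116349315 ≈ -16.842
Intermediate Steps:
j(S) = 5*S (j(S) = S*5 = 5*S)
-478715/(-451842) - 36878/j(412) = -478715/(-451842) - 36878/(5*412) = -478715*(-1/451842) - 36878/2060 = 478715/451842 - 36878*1/2060 = 478715/451842 - 18439/1030 = -1959609547/116349315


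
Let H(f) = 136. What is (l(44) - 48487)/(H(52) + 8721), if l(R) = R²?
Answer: -46551/8857 ≈ -5.2558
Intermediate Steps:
(l(44) - 48487)/(H(52) + 8721) = (44² - 48487)/(136 + 8721) = (1936 - 48487)/8857 = -46551*1/8857 = -46551/8857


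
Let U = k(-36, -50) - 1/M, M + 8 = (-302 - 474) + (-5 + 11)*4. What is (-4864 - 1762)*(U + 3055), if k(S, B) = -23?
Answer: -7634215473/380 ≈ -2.0090e+7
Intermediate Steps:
M = -760 (M = -8 + ((-302 - 474) + (-5 + 11)*4) = -8 + (-776 + 6*4) = -8 + (-776 + 24) = -8 - 752 = -760)
U = -17479/760 (U = -23 - 1/(-760) = -23 - 1*(-1/760) = -23 + 1/760 = -17479/760 ≈ -22.999)
(-4864 - 1762)*(U + 3055) = (-4864 - 1762)*(-17479/760 + 3055) = -6626*2304321/760 = -7634215473/380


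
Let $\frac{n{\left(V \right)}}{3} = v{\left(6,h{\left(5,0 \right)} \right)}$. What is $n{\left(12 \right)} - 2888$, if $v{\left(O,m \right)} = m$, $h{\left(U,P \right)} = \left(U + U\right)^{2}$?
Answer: $-2588$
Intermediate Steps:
$h{\left(U,P \right)} = 4 U^{2}$ ($h{\left(U,P \right)} = \left(2 U\right)^{2} = 4 U^{2}$)
$n{\left(V \right)} = 300$ ($n{\left(V \right)} = 3 \cdot 4 \cdot 5^{2} = 3 \cdot 4 \cdot 25 = 3 \cdot 100 = 300$)
$n{\left(12 \right)} - 2888 = 300 - 2888 = -2588$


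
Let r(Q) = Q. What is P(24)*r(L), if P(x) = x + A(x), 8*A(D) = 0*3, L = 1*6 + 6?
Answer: 288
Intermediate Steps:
L = 12 (L = 6 + 6 = 12)
A(D) = 0 (A(D) = (0*3)/8 = (1/8)*0 = 0)
P(x) = x (P(x) = x + 0 = x)
P(24)*r(L) = 24*12 = 288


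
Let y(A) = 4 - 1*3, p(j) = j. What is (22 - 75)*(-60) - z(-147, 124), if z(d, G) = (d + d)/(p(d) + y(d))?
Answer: 231993/73 ≈ 3178.0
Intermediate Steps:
y(A) = 1 (y(A) = 4 - 3 = 1)
z(d, G) = 2*d/(1 + d) (z(d, G) = (d + d)/(d + 1) = (2*d)/(1 + d) = 2*d/(1 + d))
(22 - 75)*(-60) - z(-147, 124) = (22 - 75)*(-60) - 2*(-147)/(1 - 147) = -53*(-60) - 2*(-147)/(-146) = 3180 - 2*(-147)*(-1)/146 = 3180 - 1*147/73 = 3180 - 147/73 = 231993/73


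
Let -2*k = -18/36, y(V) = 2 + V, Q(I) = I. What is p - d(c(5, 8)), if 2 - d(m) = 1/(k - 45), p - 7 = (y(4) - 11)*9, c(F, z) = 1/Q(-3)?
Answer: -7164/179 ≈ -40.022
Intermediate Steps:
c(F, z) = -1/3 (c(F, z) = 1/(-3) = -1/3)
k = 1/4 (k = -(-9)/36 = -1/2*(-1/2) = 1/4 ≈ 0.25000)
p = -38 (p = 7 + ((2 + 4) - 11)*9 = 7 + (6 - 11)*9 = 7 - 5*9 = 7 - 45 = -38)
d(m) = 362/179 (d(m) = 2 - 1/(1/4 - 45) = 2 - 1/(-179/4) = 2 - 1*(-4/179) = 2 + 4/179 = 362/179)
p - d(c(5, 8)) = -38 - 1*362/179 = -38 - 362/179 = -7164/179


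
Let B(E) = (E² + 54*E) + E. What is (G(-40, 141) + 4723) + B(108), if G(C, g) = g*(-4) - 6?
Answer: 21757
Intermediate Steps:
B(E) = E² + 55*E
G(C, g) = -6 - 4*g (G(C, g) = -4*g - 6 = -6 - 4*g)
(G(-40, 141) + 4723) + B(108) = ((-6 - 4*141) + 4723) + 108*(55 + 108) = ((-6 - 564) + 4723) + 108*163 = (-570 + 4723) + 17604 = 4153 + 17604 = 21757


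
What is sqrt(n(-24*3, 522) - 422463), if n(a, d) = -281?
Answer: 2*I*sqrt(105686) ≈ 650.19*I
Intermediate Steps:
sqrt(n(-24*3, 522) - 422463) = sqrt(-281 - 422463) = sqrt(-422744) = 2*I*sqrt(105686)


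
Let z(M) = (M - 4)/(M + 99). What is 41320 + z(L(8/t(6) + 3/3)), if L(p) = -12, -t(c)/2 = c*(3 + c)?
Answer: 3594824/87 ≈ 41320.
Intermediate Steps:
t(c) = -2*c*(3 + c)
z(M) = (-4 + M)/(99 + M)
41320 + z(L(8/t(6) + 3/3)) = 41320 + (-4 - 12)/(99 - 12) = 41320 - 16/87 = 3594824/87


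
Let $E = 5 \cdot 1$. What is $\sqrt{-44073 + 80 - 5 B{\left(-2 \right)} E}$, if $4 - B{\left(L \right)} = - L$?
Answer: $i \sqrt{48073} \approx 219.26 i$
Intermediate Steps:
$B{\left(L \right)} = 4 + L$ ($B{\left(L \right)} = 4 - - L = 4 + L$)
$E = 5$
$\sqrt{-44073 + 80 - 5 B{\left(-2 \right)} E} = \sqrt{-44073 + 80 - 5 \left(4 - 2\right) 5} = \sqrt{-44073 + 80 \left(-5\right) 2 \cdot 5} = \sqrt{-44073 + 80 \left(\left(-10\right) 5\right)} = \sqrt{-44073 + 80 \left(-50\right)} = \sqrt{-44073 - 4000} = \sqrt{-48073} = i \sqrt{48073}$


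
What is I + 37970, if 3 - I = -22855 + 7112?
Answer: 53716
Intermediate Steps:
I = 15746 (I = 3 - (-22855 + 7112) = 3 - 1*(-15743) = 3 + 15743 = 15746)
I + 37970 = 15746 + 37970 = 53716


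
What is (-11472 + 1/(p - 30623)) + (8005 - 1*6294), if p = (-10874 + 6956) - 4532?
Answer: -381391554/39073 ≈ -9761.0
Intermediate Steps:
p = -8450 (p = -3918 - 4532 = -8450)
(-11472 + 1/(p - 30623)) + (8005 - 1*6294) = (-11472 + 1/(-8450 - 30623)) + (8005 - 1*6294) = (-11472 + 1/(-39073)) + (8005 - 6294) = (-11472 - 1/39073) + 1711 = -448245457/39073 + 1711 = -381391554/39073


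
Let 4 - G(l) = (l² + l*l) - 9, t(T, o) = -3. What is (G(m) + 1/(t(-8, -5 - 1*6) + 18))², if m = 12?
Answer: 17007376/225 ≈ 75588.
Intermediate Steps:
G(l) = 13 - 2*l² (G(l) = 4 - ((l² + l*l) - 9) = 4 - ((l² + l²) - 9) = 4 - (2*l² - 9) = 4 - (-9 + 2*l²) = 4 + (9 - 2*l²) = 13 - 2*l²)
(G(m) + 1/(t(-8, -5 - 1*6) + 18))² = ((13 - 2*12²) + 1/(-3 + 18))² = ((13 - 2*144) + 1/15)² = ((13 - 288) + 1/15)² = (-275 + 1/15)² = (-4124/15)² = 17007376/225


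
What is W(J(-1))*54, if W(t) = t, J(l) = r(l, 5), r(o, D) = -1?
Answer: -54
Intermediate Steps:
J(l) = -1
W(J(-1))*54 = -1*54 = -54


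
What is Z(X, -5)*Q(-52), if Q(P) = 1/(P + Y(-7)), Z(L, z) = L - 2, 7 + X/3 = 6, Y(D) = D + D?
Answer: 5/66 ≈ 0.075758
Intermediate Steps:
Y(D) = 2*D
X = -3 (X = -21 + 3*6 = -21 + 18 = -3)
Z(L, z) = -2 + L
Q(P) = 1/(-14 + P) (Q(P) = 1/(P + 2*(-7)) = 1/(P - 14) = 1/(-14 + P))
Z(X, -5)*Q(-52) = (-2 - 3)/(-14 - 52) = -5/(-66) = -5*(-1/66) = 5/66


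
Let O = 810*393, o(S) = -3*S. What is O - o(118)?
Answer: 318684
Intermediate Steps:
O = 318330
O - o(118) = 318330 - (-3)*118 = 318330 - 1*(-354) = 318330 + 354 = 318684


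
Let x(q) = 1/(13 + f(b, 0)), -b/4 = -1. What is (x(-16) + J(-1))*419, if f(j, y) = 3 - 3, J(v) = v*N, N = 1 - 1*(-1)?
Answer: -10475/13 ≈ -805.77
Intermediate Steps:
b = 4 (b = -4*(-1) = 4)
N = 2 (N = 1 + 1 = 2)
J(v) = 2*v (J(v) = v*2 = 2*v)
f(j, y) = 0
x(q) = 1/13 (x(q) = 1/(13 + 0) = 1/13)
(x(-16) + J(-1))*419 = (1/13 + 2*(-1))*419 = (1/13 - 2)*419 = -25/13*419 = -10475/13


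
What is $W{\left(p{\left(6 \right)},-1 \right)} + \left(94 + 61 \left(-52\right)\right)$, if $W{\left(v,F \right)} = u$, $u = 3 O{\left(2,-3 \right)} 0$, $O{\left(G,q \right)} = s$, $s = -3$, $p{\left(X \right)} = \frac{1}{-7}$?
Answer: $-3078$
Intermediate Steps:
$p{\left(X \right)} = - \frac{1}{7}$
$O{\left(G,q \right)} = -3$
$u = 0$ ($u = 3 \left(-3\right) 0 = \left(-9\right) 0 = 0$)
$W{\left(v,F \right)} = 0$
$W{\left(p{\left(6 \right)},-1 \right)} + \left(94 + 61 \left(-52\right)\right) = 0 + \left(94 + 61 \left(-52\right)\right) = 0 + \left(94 - 3172\right) = 0 - 3078 = -3078$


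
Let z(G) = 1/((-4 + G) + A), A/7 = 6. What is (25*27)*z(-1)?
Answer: 675/37 ≈ 18.243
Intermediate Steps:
A = 42 (A = 7*6 = 42)
z(G) = 1/(38 + G) (z(G) = 1/((-4 + G) + 42) = 1/(38 + G))
(25*27)*z(-1) = (25*27)/(38 - 1) = 675/37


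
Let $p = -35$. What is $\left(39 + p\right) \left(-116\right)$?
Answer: $-464$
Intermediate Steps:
$\left(39 + p\right) \left(-116\right) = \left(39 - 35\right) \left(-116\right) = 4 \left(-116\right) = -464$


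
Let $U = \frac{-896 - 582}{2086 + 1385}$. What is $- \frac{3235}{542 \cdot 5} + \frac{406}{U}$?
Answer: $- \frac{382378379}{400538} \approx -954.66$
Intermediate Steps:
$U = - \frac{1478}{3471} \approx -0.42581$
$- \frac{3235}{542 \cdot 5} + \frac{406}{U} = - \frac{3235}{542 \cdot 5} + \frac{406}{- \frac{1478}{3471}} = - \frac{3235}{2710} + 406 \left(- \frac{3471}{1478}\right) = \left(-3235\right) \frac{1}{2710} - \frac{704613}{739} = - \frac{647}{542} - \frac{704613}{739} = - \frac{382378379}{400538}$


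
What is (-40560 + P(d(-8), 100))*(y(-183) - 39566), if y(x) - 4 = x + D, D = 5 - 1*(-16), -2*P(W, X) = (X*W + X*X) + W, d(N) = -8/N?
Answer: 1811831502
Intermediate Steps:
P(W, X) = -W/2 - X**2/2 - W*X/2 (P(W, X) = -((X*W + X*X) + W)/2 = -((W*X + X**2) + W)/2 = -((X**2 + W*X) + W)/2 = -(W + X**2 + W*X)/2 = -W/2 - X**2/2 - W*X/2)
D = 21 (D = 5 + 16 = 21)
y(x) = 25 + x (y(x) = 4 + (x + 21) = 4 + (21 + x) = 25 + x)
(-40560 + P(d(-8), 100))*(y(-183) - 39566) = (-40560 + (-(-4)/(-8) - 1/2*100**2 - 1/2*(-8/(-8))*100))*((25 - 183) - 39566) = (-40560 + (-(-4)*(-1)/8 - 1/2*10000 - 1/2*(-8*(-1/8))*100))*(-158 - 39566) = (-40560 + (-1/2*1 - 5000 - 1/2*1*100))*(-39724) = (-40560 + (-1/2 - 5000 - 50))*(-39724) = (-40560 - 10101/2)*(-39724) = -91221/2*(-39724) = 1811831502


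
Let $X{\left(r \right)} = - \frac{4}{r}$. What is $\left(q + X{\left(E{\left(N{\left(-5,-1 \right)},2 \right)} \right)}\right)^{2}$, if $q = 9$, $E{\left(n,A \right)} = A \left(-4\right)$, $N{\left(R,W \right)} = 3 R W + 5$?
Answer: $\frac{361}{4} \approx 90.25$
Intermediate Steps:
$N{\left(R,W \right)} = 5 + 3 R W$ ($N{\left(R,W \right)} = 3 R W + 5 = 5 + 3 R W$)
$E{\left(n,A \right)} = - 4 A$
$\left(q + X{\left(E{\left(N{\left(-5,-1 \right)},2 \right)} \right)}\right)^{2} = \left(9 - \frac{4}{\left(-4\right) 2}\right)^{2} = \left(9 - \frac{4}{-8}\right)^{2} = \left(9 - - \frac{1}{2}\right)^{2} = \left(9 + \frac{1}{2}\right)^{2} = \left(\frac{19}{2}\right)^{2} = \frac{361}{4}$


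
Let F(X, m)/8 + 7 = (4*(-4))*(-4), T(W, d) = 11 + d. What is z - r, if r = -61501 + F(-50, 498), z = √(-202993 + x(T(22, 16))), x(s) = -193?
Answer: 61045 + I*√203186 ≈ 61045.0 + 450.76*I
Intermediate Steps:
F(X, m) = 456 (F(X, m) = -56 + 8*((4*(-4))*(-4)) = -56 + 8*(-16*(-4)) = -56 + 8*64 = -56 + 512 = 456)
z = I*√203186 (z = √(-202993 - 193) = √(-203186) = I*√203186 ≈ 450.76*I)
r = -61045 (r = -61501 + 456 = -61045)
z - r = I*√203186 - 1*(-61045) = I*√203186 + 61045 = 61045 + I*√203186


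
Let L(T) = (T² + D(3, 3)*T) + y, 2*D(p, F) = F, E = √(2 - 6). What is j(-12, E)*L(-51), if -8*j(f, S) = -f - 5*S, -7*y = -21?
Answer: -15165/4 + 25275*I/8 ≈ -3791.3 + 3159.4*I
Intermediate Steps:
y = 3 (y = -⅐*(-21) = 3)
E = 2*I (E = √(-4) = 2*I ≈ 2.0*I)
D(p, F) = F/2
L(T) = 3 + T² + 3*T/2 (L(T) = (T² + ((½)*3)*T) + 3 = (T² + 3*T/2) + 3 = 3 + T² + 3*T/2)
j(f, S) = f/8 + 5*S/8 (j(f, S) = -(-f - 5*S)/8 = f/8 + 5*S/8)
j(-12, E)*L(-51) = ((⅛)*(-12) + 5*(2*I)/8)*(3 + (-51)² + (3/2)*(-51)) = (-3/2 + 5*I/4)*(3 + 2601 - 153/2) = (-3/2 + 5*I/4)*(5055/2) = -15165/4 + 25275*I/8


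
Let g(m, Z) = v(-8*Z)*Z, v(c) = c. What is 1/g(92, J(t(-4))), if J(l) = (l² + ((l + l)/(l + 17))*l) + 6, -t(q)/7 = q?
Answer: -2025/11021967392 ≈ -1.8372e-7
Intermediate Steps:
t(q) = -7*q
J(l) = 6 + l² + 2*l²/(17 + l) (J(l) = (l² + ((2*l)/(17 + l))*l) + 6 = (l² + (2*l/(17 + l))*l) + 6 = (l² + 2*l²/(17 + l)) + 6 = 6 + l² + 2*l²/(17 + l))
g(m, Z) = -8*Z² (g(m, Z) = (-8*Z)*Z = -8*Z²)
1/g(92, J(t(-4))) = 1/(-8*(102 + (-7*(-4))³ + 6*(-7*(-4)) + 19*(-7*(-4))²)²/(17 - 7*(-4))²) = 1/(-8*(102 + 28³ + 6*28 + 19*28²)²/(17 + 28)²) = 1/(-8*(102 + 21952 + 168 + 19*784)²/2025) = 1/(-8*(102 + 21952 + 168 + 14896)²/2025) = 1/(-8*((1/45)*37118)²) = 1/(-8*(37118/45)²) = 1/(-8*1377745924/2025) = 1/(-11021967392/2025) = -2025/11021967392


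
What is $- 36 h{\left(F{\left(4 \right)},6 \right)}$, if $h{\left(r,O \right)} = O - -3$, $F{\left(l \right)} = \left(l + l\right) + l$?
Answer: $-324$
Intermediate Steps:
$F{\left(l \right)} = 3 l$ ($F{\left(l \right)} = 2 l + l = 3 l$)
$h{\left(r,O \right)} = 3 + O$ ($h{\left(r,O \right)} = O + 3 = 3 + O$)
$- 36 h{\left(F{\left(4 \right)},6 \right)} = - 36 \left(3 + 6\right) = \left(-36\right) 9 = -324$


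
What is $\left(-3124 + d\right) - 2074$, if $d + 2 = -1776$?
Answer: $-6976$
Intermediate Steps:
$d = -1778$ ($d = -2 - 1776 = -1778$)
$\left(-3124 + d\right) - 2074 = \left(-3124 - 1778\right) - 2074 = -4902 - 2074 = -6976$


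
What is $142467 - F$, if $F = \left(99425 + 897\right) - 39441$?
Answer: $81586$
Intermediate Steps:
$F = 60881$ ($F = 100322 - 39441 = 60881$)
$142467 - F = 142467 - 60881 = 81586$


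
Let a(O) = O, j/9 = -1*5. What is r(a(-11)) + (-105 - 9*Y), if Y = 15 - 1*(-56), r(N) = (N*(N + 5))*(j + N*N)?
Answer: 4272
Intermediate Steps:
j = -45 (j = 9*(-1*5) = 9*(-5) = -45)
r(N) = N*(-45 + N²)*(5 + N) (r(N) = (N*(N + 5))*(-45 + N*N) = (N*(5 + N))*(-45 + N²) = N*(-45 + N²)*(5 + N))
Y = 71 (Y = 15 + 56 = 71)
r(a(-11)) + (-105 - 9*Y) = -11*(-225 + (-11)³ - 45*(-11) + 5*(-11)²) + (-105 - 9*71) = -11*(-225 - 1331 + 495 + 5*121) + (-105 - 639) = -11*(-225 - 1331 + 495 + 605) - 744 = -11*(-456) - 744 = 5016 - 744 = 4272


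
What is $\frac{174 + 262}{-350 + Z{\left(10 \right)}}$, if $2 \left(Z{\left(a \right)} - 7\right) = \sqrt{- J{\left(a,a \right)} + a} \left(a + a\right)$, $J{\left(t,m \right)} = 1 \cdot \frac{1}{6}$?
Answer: $- \frac{448644}{349997} - \frac{2180 \sqrt{354}}{349997} \approx -1.399$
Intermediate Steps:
$J{\left(t,m \right)} = \frac{1}{6}$ ($J{\left(t,m \right)} = 1 \cdot \frac{1}{6} = \frac{1}{6}$)
$Z{\left(a \right)} = 7 + a \sqrt{- \frac{1}{6} + a}$ ($Z{\left(a \right)} = 7 + \frac{\sqrt{\left(-1\right) \frac{1}{6} + a} \left(a + a\right)}{2} = 7 + \frac{\sqrt{- \frac{1}{6} + a} 2 a}{2} = 7 + \frac{2 a \sqrt{- \frac{1}{6} + a}}{2} = 7 + a \sqrt{- \frac{1}{6} + a}$)
$\frac{174 + 262}{-350 + Z{\left(10 \right)}} = \frac{174 + 262}{-350 + \left(7 + \frac{1}{6} \cdot 10 \sqrt{-6 + 36 \cdot 10}\right)} = \frac{436}{-350 + \left(7 + \frac{1}{6} \cdot 10 \sqrt{-6 + 360}\right)} = \frac{436}{-350 + \left(7 + \frac{1}{6} \cdot 10 \sqrt{354}\right)} = \frac{436}{-350 + \left(7 + \frac{5 \sqrt{354}}{3}\right)} = \frac{436}{-343 + \frac{5 \sqrt{354}}{3}}$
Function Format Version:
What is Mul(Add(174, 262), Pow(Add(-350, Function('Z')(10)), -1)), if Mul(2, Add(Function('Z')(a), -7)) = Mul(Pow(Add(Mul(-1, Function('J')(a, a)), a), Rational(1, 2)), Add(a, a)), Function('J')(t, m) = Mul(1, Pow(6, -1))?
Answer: Add(Rational(-448644, 349997), Mul(Rational(-2180, 349997), Pow(354, Rational(1, 2)))) ≈ -1.3990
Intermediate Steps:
Function('J')(t, m) = Rational(1, 6) (Function('J')(t, m) = Mul(1, Rational(1, 6)) = Rational(1, 6))
Function('Z')(a) = Add(7, Mul(a, Pow(Add(Rational(-1, 6), a), Rational(1, 2)))) (Function('Z')(a) = Add(7, Mul(Rational(1, 2), Mul(Pow(Add(Mul(-1, Rational(1, 6)), a), Rational(1, 2)), Add(a, a)))) = Add(7, Mul(Rational(1, 2), Mul(Pow(Add(Rational(-1, 6), a), Rational(1, 2)), Mul(2, a)))) = Add(7, Mul(Rational(1, 2), Mul(2, a, Pow(Add(Rational(-1, 6), a), Rational(1, 2))))) = Add(7, Mul(a, Pow(Add(Rational(-1, 6), a), Rational(1, 2)))))
Mul(Add(174, 262), Pow(Add(-350, Function('Z')(10)), -1)) = Mul(Add(174, 262), Pow(Add(-350, Add(7, Mul(Rational(1, 6), 10, Pow(Add(-6, Mul(36, 10)), Rational(1, 2))))), -1)) = Mul(436, Pow(Add(-350, Add(7, Mul(Rational(1, 6), 10, Pow(Add(-6, 360), Rational(1, 2))))), -1)) = Mul(436, Pow(Add(-350, Add(7, Mul(Rational(1, 6), 10, Pow(354, Rational(1, 2))))), -1)) = Mul(436, Pow(Add(-350, Add(7, Mul(Rational(5, 3), Pow(354, Rational(1, 2))))), -1)) = Mul(436, Pow(Add(-343, Mul(Rational(5, 3), Pow(354, Rational(1, 2)))), -1))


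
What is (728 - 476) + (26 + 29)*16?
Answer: 1132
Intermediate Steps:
(728 - 476) + (26 + 29)*16 = 252 + 55*16 = 252 + 880 = 1132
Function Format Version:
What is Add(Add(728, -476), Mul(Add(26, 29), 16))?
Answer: 1132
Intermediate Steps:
Add(Add(728, -476), Mul(Add(26, 29), 16)) = Add(252, Mul(55, 16)) = Add(252, 880) = 1132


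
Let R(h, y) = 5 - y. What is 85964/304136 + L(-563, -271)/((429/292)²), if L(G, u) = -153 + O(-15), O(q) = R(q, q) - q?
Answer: -761034406037/13993373394 ≈ -54.385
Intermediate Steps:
O(q) = 5 - 2*q (O(q) = (5 - q) - q = 5 - 2*q)
L(G, u) = -118 (L(G, u) = -153 + (5 - 2*(-15)) = -153 + (5 + 30) = -153 + 35 = -118)
85964/304136 + L(-563, -271)/((429/292)²) = 85964/304136 - 118/((429/292)²) = 85964*(1/304136) - 118/((429*(1/292))²) = 21491/76034 - 118/((429/292)²) = 21491/76034 - 118/184041/85264 = 21491/76034 - 118*85264/184041 = 21491/76034 - 10061152/184041 = -761034406037/13993373394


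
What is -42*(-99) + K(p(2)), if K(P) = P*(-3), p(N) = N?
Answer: 4152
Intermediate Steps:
K(P) = -3*P
-42*(-99) + K(p(2)) = -42*(-99) - 3*2 = 4158 - 6 = 4152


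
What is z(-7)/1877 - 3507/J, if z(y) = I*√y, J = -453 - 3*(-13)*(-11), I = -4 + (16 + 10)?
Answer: 167/42 + 22*I*√7/1877 ≈ 3.9762 + 0.03101*I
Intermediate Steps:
I = 22 (I = -4 + 26 = 22)
J = -882 (J = -453 - (-39)*(-11) = -453 - 1*429 = -453 - 429 = -882)
z(y) = 22*√y
z(-7)/1877 - 3507/J = (22*√(-7))/1877 - 3507/(-882) = (22*(I*√7))*(1/1877) - 3507*(-1/882) = (22*I*√7)*(1/1877) + 167/42 = 22*I*√7/1877 + 167/42 = 167/42 + 22*I*√7/1877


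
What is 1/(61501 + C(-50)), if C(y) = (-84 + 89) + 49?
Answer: 1/61555 ≈ 1.6246e-5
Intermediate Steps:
C(y) = 54 (C(y) = 5 + 49 = 54)
1/(61501 + C(-50)) = 1/(61501 + 54) = 1/61555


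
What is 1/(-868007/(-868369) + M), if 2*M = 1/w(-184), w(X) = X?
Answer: 319559792/318558207 ≈ 1.0031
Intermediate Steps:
M = -1/368 (M = (½)/(-184) = (½)*(-1/184) = -1/368 ≈ -0.0027174)
1/(-868007/(-868369) + M) = 1/(-868007/(-868369) - 1/368) = 1/(-868007*(-1/868369) - 1/368) = 1/(868007/868369 - 1/368) = 1/(318558207/319559792) = 319559792/318558207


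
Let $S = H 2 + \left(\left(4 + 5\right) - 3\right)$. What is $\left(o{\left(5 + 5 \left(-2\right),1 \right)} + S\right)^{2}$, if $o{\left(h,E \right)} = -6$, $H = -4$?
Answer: $64$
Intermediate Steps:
$S = -2$ ($S = \left(-4\right) 2 + \left(\left(4 + 5\right) - 3\right) = -8 + \left(9 - 3\right) = -8 + 6 = -2$)
$\left(o{\left(5 + 5 \left(-2\right),1 \right)} + S\right)^{2} = \left(-6 - 2\right)^{2} = \left(-8\right)^{2} = 64$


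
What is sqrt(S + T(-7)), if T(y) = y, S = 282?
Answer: 5*sqrt(11) ≈ 16.583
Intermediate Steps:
sqrt(S + T(-7)) = sqrt(282 - 7) = sqrt(275) = 5*sqrt(11)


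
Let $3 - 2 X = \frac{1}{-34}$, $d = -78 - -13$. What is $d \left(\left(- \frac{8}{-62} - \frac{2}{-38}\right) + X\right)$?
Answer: $- \frac{4416295}{40052} \approx -110.26$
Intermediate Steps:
$d = -65$ ($d = -78 + 13 = -65$)
$X = \frac{103}{68}$ ($X = \frac{3}{2} - \frac{1}{2 \left(-34\right)} = \frac{3}{2} - - \frac{1}{68} = \frac{3}{2} + \frac{1}{68} = \frac{103}{68} \approx 1.5147$)
$d \left(\left(- \frac{8}{-62} - \frac{2}{-38}\right) + X\right) = - 65 \left(\left(- \frac{8}{-62} - \frac{2}{-38}\right) + \frac{103}{68}\right) = - 65 \left(\left(\left(-8\right) \left(- \frac{1}{62}\right) - - \frac{1}{19}\right) + \frac{103}{68}\right) = - 65 \left(\left(\frac{4}{31} + \frac{1}{19}\right) + \frac{103}{68}\right) = - 65 \left(\frac{107}{589} + \frac{103}{68}\right) = \left(-65\right) \frac{67943}{40052} = - \frac{4416295}{40052}$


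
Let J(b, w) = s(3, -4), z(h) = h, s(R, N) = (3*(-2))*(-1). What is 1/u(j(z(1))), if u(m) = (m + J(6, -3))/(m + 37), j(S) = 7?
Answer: 44/13 ≈ 3.3846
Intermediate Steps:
s(R, N) = 6 (s(R, N) = -6*(-1) = 6)
J(b, w) = 6
u(m) = (6 + m)/(37 + m) (u(m) = (m + 6)/(m + 37) = (6 + m)/(37 + m))
1/u(j(z(1))) = 1/((6 + 7)/(37 + 7)) = 1/(13/44) = 44/13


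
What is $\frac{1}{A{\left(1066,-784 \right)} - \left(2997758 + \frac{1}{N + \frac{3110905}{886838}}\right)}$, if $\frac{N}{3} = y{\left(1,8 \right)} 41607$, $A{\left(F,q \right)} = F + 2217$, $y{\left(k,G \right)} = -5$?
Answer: $- \frac{553476919085}{1657372797276168537} \approx -3.3395 \cdot 10^{-7}$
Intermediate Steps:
$A{\left(F,q \right)} = 2217 + F$
$N = -624105$ ($N = 3 \left(\left(-5\right) 41607\right) = 3 \left(-208035\right) = -624105$)
$\frac{1}{A{\left(1066,-784 \right)} - \left(2997758 + \frac{1}{N + \frac{3110905}{886838}}\right)} = \frac{1}{\left(2217 + 1066\right) - \left(2997758 + \frac{1}{-624105 + \frac{3110905}{886838}}\right)} = \frac{1}{3283 - \left(2997758 + \frac{1}{-624105 + 3110905 \cdot \frac{1}{886838}}\right)} = \frac{1}{3283 - \left(2997758 + \frac{1}{-624105 + \frac{3110905}{886838}}\right)} = \frac{1}{3283 - \frac{1659189862001524592}{553476919085}} = \frac{1}{- \frac{1657372797276168537}{553476919085}} = - \frac{553476919085}{1657372797276168537}$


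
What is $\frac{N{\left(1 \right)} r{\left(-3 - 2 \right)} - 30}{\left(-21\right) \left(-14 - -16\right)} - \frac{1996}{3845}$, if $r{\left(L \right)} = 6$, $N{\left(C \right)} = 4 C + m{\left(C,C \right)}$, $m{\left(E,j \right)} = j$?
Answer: $- \frac{1996}{3845} \approx -0.51912$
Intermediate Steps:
$N{\left(C \right)} = 5 C$ ($N{\left(C \right)} = 4 C + C = 5 C$)
$\frac{N{\left(1 \right)} r{\left(-3 - 2 \right)} - 30}{\left(-21\right) \left(-14 - -16\right)} - \frac{1996}{3845} = \frac{5 \cdot 1 \cdot 6 - 30}{\left(-21\right) \left(-14 - -16\right)} - \frac{1996}{3845} = \frac{5 \cdot 6 - 30}{\left(-21\right) \left(-14 + 16\right)} - \frac{1996}{3845} = \frac{30 - 30}{\left(-21\right) 2} - \frac{1996}{3845} = \frac{0}{-42} - \frac{1996}{3845} = 0 \left(- \frac{1}{42}\right) - \frac{1996}{3845} = 0 - \frac{1996}{3845} = - \frac{1996}{3845}$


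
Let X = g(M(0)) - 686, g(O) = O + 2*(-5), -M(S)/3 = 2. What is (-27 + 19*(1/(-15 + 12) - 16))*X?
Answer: 236808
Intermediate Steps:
M(S) = -6 (M(S) = -3*2 = -6)
g(O) = -10 + O (g(O) = O - 10 = -10 + O)
X = -702 (X = (-10 - 6) - 686 = -16 - 686 = -702)
(-27 + 19*(1/(-15 + 12) - 16))*X = (-27 + 19*(1/(-15 + 12) - 16))*(-702) = (-27 + 19*(1/(-3) - 16))*(-702) = (-27 + 19*(-⅓ - 16))*(-702) = (-27 + 19*(-49/3))*(-702) = (-27 - 931/3)*(-702) = -1012/3*(-702) = 236808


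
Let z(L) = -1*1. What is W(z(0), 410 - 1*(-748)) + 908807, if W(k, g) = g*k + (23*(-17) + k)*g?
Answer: 453713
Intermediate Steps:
z(L) = -1
W(k, g) = g*k + g*(-391 + k) (W(k, g) = g*k + (-391 + k)*g = g*k + g*(-391 + k))
W(z(0), 410 - 1*(-748)) + 908807 = (410 - 1*(-748))*(-391 + 2*(-1)) + 908807 = (410 + 748)*(-391 - 2) + 908807 = 1158*(-393) + 908807 = -455094 + 908807 = 453713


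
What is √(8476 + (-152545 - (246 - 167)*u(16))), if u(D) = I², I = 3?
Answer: 2*I*√36195 ≈ 380.5*I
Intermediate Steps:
u(D) = 9 (u(D) = 3² = 9)
√(8476 + (-152545 - (246 - 167)*u(16))) = √(8476 + (-152545 - (246 - 167)*9)) = √(8476 + (-152545 - 79*9)) = √(8476 + (-152545 - 1*711)) = √(8476 + (-152545 - 711)) = √(8476 - 153256) = √(-144780) = 2*I*√36195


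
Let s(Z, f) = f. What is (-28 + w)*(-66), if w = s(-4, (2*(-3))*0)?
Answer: 1848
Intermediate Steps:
w = 0 (w = (2*(-3))*0 = -6*0 = 0)
(-28 + w)*(-66) = (-28 + 0)*(-66) = -28*(-66) = 1848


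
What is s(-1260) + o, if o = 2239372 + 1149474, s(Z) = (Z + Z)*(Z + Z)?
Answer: 9739246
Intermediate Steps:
s(Z) = 4*Z**2 (s(Z) = (2*Z)*(2*Z) = 4*Z**2)
o = 3388846
s(-1260) + o = 4*(-1260)**2 + 3388846 = 4*1587600 + 3388846 = 6350400 + 3388846 = 9739246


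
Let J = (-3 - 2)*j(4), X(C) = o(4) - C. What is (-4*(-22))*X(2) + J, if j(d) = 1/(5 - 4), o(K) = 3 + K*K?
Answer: 1491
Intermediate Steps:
o(K) = 3 + K²
j(d) = 1 (j(d) = 1/1 = 1)
X(C) = 19 - C (X(C) = (3 + 4²) - C = (3 + 16) - C = 19 - C)
J = -5 (J = (-3 - 2)*1 = -5*1 = -5)
(-4*(-22))*X(2) + J = (-4*(-22))*(19 - 1*2) - 5 = 88*(19 - 2) - 5 = 88*17 - 5 = 1496 - 5 = 1491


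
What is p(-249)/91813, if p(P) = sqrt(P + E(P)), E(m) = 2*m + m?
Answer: 2*I*sqrt(249)/91813 ≈ 0.00034374*I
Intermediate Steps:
E(m) = 3*m
p(P) = 2*sqrt(P) (p(P) = sqrt(P + 3*P) = sqrt(4*P) = 2*sqrt(P))
p(-249)/91813 = (2*sqrt(-249))/91813 = (2*(I*sqrt(249)))*(1/91813) = (2*I*sqrt(249))*(1/91813) = 2*I*sqrt(249)/91813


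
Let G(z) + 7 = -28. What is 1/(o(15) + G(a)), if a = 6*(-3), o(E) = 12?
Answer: -1/23 ≈ -0.043478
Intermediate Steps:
a = -18
G(z) = -35 (G(z) = -7 - 28 = -35)
1/(o(15) + G(a)) = 1/(12 - 35) = 1/(-23) = -1/23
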